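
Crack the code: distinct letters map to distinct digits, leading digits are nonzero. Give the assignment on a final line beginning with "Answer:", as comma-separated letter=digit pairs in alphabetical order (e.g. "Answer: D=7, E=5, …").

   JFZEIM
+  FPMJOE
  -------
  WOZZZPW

Step 1. [col 1: M + E ≡ W (mod 10)] several values work for W in column 1 (M + E ≡ W (mod 10), carry-in 0); try W=1. So W=1.
Step 2. [col 1: M + E ≡ W (mod 10)] column 1 (M + E ≡ W (mod 10), carry-in 0) doesn't pin M yet; pick M=9 and continue ⇒ M=9.
Step 3. [col 1: M + E ≡ W (mod 10)] column 1 reads M+E+carry(0)=W with M=9, W=1; with digits 1,9 already taken and all letters distinct, the only value for E is 2. So E=2.
Step 4. [col 2: I + O ≡ P (mod 10)] column 2 (I + O ≡ P (mod 10), carry-in 1) doesn't pin I yet; pick I=8 and continue. So I=8.
Step 5. [col 2: I + O ≡ P (mod 10)] O=4 is one option consistent with column 2 (I + O ≡ P (mod 10), carry-in 1) — take it. So O=4.
Step 6. [col 2: I + O ≡ P (mod 10)] column 2 reads I+O+carry(1)=P with I=8, O=4; with digits 1,2,4,8,9 already taken and all letters distinct, the only value for P is 3. So P=3.
Step 7. [col 3: E + J ≡ Z (mod 10)] in column 3 we have E+J≡Z with carry-in 1; given E=2 and digits 1,2,3,4,8,9 already taken and all letters distinct, that pins J to 7. So J=7.
Step 8. [col 3: E + J ≡ Z (mod 10)] column 3 reads E+J+carry(1)=Z with E=2, J=7; with digits 1,2,3,4,7,8,9 already taken and all letters distinct, the only value for Z is 0. So Z=0.
Step 9. [col 5: F + P ≡ Z (mod 10)] column 5 reads F+P+carry(1)=Z with P=3, Z=0; with digits 0,1,2,3,4,7,8,9 already taken and all letters distinct, the only value for F is 6. So F=6.

Answer: E=2, F=6, I=8, J=7, M=9, O=4, P=3, W=1, Z=0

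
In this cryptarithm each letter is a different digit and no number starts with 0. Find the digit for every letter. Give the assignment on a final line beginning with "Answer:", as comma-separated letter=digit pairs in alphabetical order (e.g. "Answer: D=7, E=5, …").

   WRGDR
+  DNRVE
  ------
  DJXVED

Step 1. [col 1: R + E ≡ D (mod 10)] column 1 (R + E ≡ D (mod 10), carry-in 0) doesn't pin E yet; pick E=6 and continue ⇒ E=6.
Step 2. [col 1: R + E ≡ D (mod 10)] several values work for D in column 1 (R + E ≡ D (mod 10), carry-in 0); try D=1. So D=1.
Step 3. [col 1: R + E ≡ D (mod 10)] in column 1 we have R+E≡D with carry-in 0; given E=6, D=1 and digits 1,6 already taken and all letters distinct, that pins R to 5 ⇒ R=5.
Step 4. [col 2: D + V ≡ E (mod 10)] column 2 reads D+V+carry(1)=E with D=1, E=6; with digits 1,5,6 already taken and all letters distinct, the only value for V is 4, so V=4.
Step 5. [col 3: G + R ≡ V (mod 10)] in column 3 we have G+R≡V with carry-in 0; given R=5, V=4 and digits 1,4,5,6 already taken and all letters distinct, that pins G to 9 ⇒ G=9.
Step 6. [col 4: R + N ≡ X (mod 10)] no forcing yet in column 4 (carry-in 1); X=3 is free and consistent — try it. So X=3.
Step 7. [col 4: R + N ≡ X (mod 10)] in column 4 we have R+N≡X with carry-in 1; given R=5, X=3 and digits 1,3,4,5,6,9 already taken and all letters distinct, that pins N to 7, so N=7.
Step 8. [col 5: W + D ≡ J (mod 10)] several values work for W in column 5 (W + D ≡ J (mod 10), carry-in 1); try W=8 ⇒ W=8.
Step 9. [col 5: W + D ≡ J (mod 10)] from column 5 (W=8, D=1, carry-in 1, digits 1,3,4,5,6,7,8,9 already taken and all letters distinct): J must equal 0 ⇒ J=0.

Answer: D=1, E=6, G=9, J=0, N=7, R=5, V=4, W=8, X=3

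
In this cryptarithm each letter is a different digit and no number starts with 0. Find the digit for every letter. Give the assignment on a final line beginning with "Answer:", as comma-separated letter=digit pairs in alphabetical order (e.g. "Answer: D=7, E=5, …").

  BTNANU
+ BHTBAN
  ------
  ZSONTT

Step 1. [col 1: U + N ≡ T (mod 10)] no forcing yet in column 1 (carry-in 0); N=7 is free and consistent — try it. So N=7.
Step 2. [col 1: U + N ≡ T (mod 10)] no forcing yet in column 1 (carry-in 0); U=6 is free and consistent — try it ⇒ U=6.
Step 3. [col 1: U + N ≡ T (mod 10)] from column 1 (U=6, N=7, carry-in 0, digits 6,7 already taken and all letters distinct): T must equal 3, so T=3.
Step 4. [col 2: N + A ≡ T (mod 10)] column 2: given N=7, T=3, carry-in 1, and digits 3,6,7 already taken and all letters distinct, N+A≡T (mod 10) forces A=5, so A=5.
Step 5. [col 3: A + B ≡ N (mod 10)] column 3 reads A+B+carry(1)=N with A=5, N=7; with digits 3,5,6,7 already taken and all letters distinct, the only value for B is 1. So B=1.
Step 6. [col 4: N + T ≡ O (mod 10)] column 4: given N=7, T=3, carry-in 0, and digits 1,3,5,6,7 already taken and all letters distinct, N+T≡O (mod 10) forces O=0 ⇒ O=0.
Step 7. [col 5: T + H ≡ S (mod 10)] no forcing yet in column 5 (carry-in 1); H=4 is free and consistent — try it ⇒ H=4.
Step 8. [col 5: T + H ≡ S (mod 10)] column 5: given T=3, H=4, carry-in 1, and digits 0,1,3,4,5,6,7 already taken and all letters distinct, T+H≡S (mod 10) forces S=8, so S=8.
Step 9. [col 6: B + B ≡ Z (mod 10)] from column 6 (B=1, carry-in 0, digits 0,1,3,4,5,6,7,8 already taken and all letters distinct): Z must equal 2 ⇒ Z=2.

Answer: A=5, B=1, H=4, N=7, O=0, S=8, T=3, U=6, Z=2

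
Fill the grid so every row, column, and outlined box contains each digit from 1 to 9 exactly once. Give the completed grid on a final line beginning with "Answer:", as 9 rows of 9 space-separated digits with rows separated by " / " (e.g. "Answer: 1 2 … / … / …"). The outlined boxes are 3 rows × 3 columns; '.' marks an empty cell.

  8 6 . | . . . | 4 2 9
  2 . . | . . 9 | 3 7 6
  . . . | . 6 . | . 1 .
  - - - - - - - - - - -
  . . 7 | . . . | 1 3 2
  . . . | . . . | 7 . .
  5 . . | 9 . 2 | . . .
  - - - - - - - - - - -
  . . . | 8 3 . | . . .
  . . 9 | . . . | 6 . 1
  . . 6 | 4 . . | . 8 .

Step 1. [r8c2∈{2,3,4,5,7,8}] r8c2 is the only open cell in row 8 admitting 8, so r8c2=8.
Step 2. [r2c5∈{1,4,5,8}] 8 has one home in row 2: r2c5. So r2c5=8.
Step 3. [r3c6∈{3,4,5,7}] r3c6 is the only open cell in box 2 admitting 4. So r3c6=4.
Step 4. [r8c1∈{3,4,7}] in row 8, 3 fits only at r8c1 ⇒ r8c1=3.
Step 5. [r5c8∈{4,5,6,9}] 9 has one home in box 6: r5c8. So r5c8=9.
Step 6. [r5c9∈{4,5,8}] in box 6, 5 fits only at r5c9. So r5c9=5.
Step 7. [r3c7∈{5,8}] 5 has one home in box 3: r3c7 ⇒ r3c7=5.
Step 8. [r9c5∈{1,2,5,7,9}] across col 5, 9 lands solely at r9c5. So r9c5=9.
Step 9. [r7c6∈{1,5,6,7}] r7c6 is the only open cell in row 7 admitting 6, so r7c6=6.
Step 10. [r9c6∈{1,5,7}] box 8 places 1 nowhere but r9c6 ⇒ r9c6=1.
Step 11. [r3c3∈{3}] r3c3 is down to just 3. So r3c3=3.
Step 12. [r9c1∈{7}] r9c1 is down to just 7 ⇒ r9c1=7.
Step 13. [r6c5∈{1,4,7}] in row 6, 7 fits only at r6c5, so r6c5=7.
Step 14. [r9c2∈{2,5}] row 9 places 5 nowhere but r9c2, so r9c2=5.
Step 15. [r8c8∈{4,5}] 4 has one home in row 8: r8c8 ⇒ r8c8=4.
Step 16. [r6c2∈{1,3,4}] row 6 places 3 nowhere but r6c2. So r6c2=3.
Step 17. [r6c3∈{1,4,8}] across row 6, 1 lands solely at r6c3 ⇒ r6c3=1.
Step 18. [r1c3∈{5}] r1c3's peers cover all but 5 ⇒ r1c3=5.
Step 19. [r5c3∈{2,4,8}] col 3 places 8 nowhere but r5c3 ⇒ r5c3=8.
Step 20. [r1c5∈{1}] r1c5 has the single candidate 1. So r1c5=1.
Step 21. [r7c3∈{2,4}] across col 3, 2 lands solely at r7c3. So r7c3=2.
Step 22. [r5c5∈{4}] r5c5 has the single candidate 4, so r5c5=4.
Step 23. [r4c5∈{5}] r4c5's peers cover all but 5 ⇒ r4c5=5.
Step 24. [r3c4∈{2,7}] 2 has one home in row 3: r3c4. So r3c4=2.
Step 25. [r3c1∈{9}] nothing but 9 survives at r3c1 ⇒ r3c1=9.
Step 26. [r4c4∈{6}] r4c4's peers cover all but 6 ⇒ r4c4=6.
Step 27. [r7c1∈{1,4}] across col 1, 1 lands solely at r7c1. So r7c1=1.
Step 28. [r8c6∈{5,7}] r8c6 is the only open cell in col 6 admitting 5, so r8c6=5.
Step 29. [r1c6∈{3,7}] col 6 places 7 nowhere but r1c6, so r1c6=7.
Step 30. [r7c2∈{4}] only 4 remains possible at r7c2, so r7c2=4.
Step 31. [r3c9∈{8}] only 8 remains possible at r3c9 ⇒ r3c9=8.
Step 32. [r1c4∈{3}] nothing but 3 survives at r1c4 ⇒ r1c4=3.
Step 33. [r5c1∈{6}] nothing but 6 survives at r5c1, so r5c1=6.
Step 34. [r9c7∈{2}] nothing but 2 survives at r9c7, so r9c7=2.
Step 35. [r4c1∈{4}] r4c1 is down to just 4 ⇒ r4c1=4.
Step 36. [r6c9∈{4}] only 4 remains possible at r6c9, so r6c9=4.
Step 37. [r8c4∈{7}] r8c4's peers cover all but 7 ⇒ r8c4=7.
Step 38. [r5c2∈{2}] r5c2's peers cover all but 2 ⇒ r5c2=2.
Step 39. [r5c4∈{1}] r5c4 is down to just 1 ⇒ r5c4=1.
Step 40. [r7c8∈{5}] r7c8's peers cover all but 5, so r7c8=5.
Step 41. [r7c9∈{7}] r7c9 is down to just 7 ⇒ r7c9=7.
Step 42. [r6c8∈{6}] only 6 remains possible at r6c8, so r6c8=6.
Step 43. [r5c6∈{3}] r5c6 is down to just 3 ⇒ r5c6=3.
Step 44. [r4c6∈{8}] r4c6 has the single candidate 8, so r4c6=8.
Step 45. [r2c3∈{4}] r2c3's peers cover all but 4, so r2c3=4.
Step 46. [r6c7∈{8}] r6c7 is down to just 8. So r6c7=8.
Step 47. [r7c7∈{9}] r7c7 has the single candidate 9. So r7c7=9.
Step 48. [r4c2∈{9}] nothing but 9 survives at r4c2, so r4c2=9.
Step 49. [r3c2∈{7}] r3c2's peers cover all but 7. So r3c2=7.
Step 50. [r8c5∈{2}] r8c5's peers cover all but 2, so r8c5=2.
Step 51. [r2c4∈{5}] r2c4 has the single candidate 5, so r2c4=5.
Step 52. [r2c2∈{1}] only 1 remains possible at r2c2. So r2c2=1.
Step 53. [r9c9∈{3}] r9c9 has the single candidate 3 ⇒ r9c9=3.

Answer: 8 6 5 3 1 7 4 2 9 / 2 1 4 5 8 9 3 7 6 / 9 7 3 2 6 4 5 1 8 / 4 9 7 6 5 8 1 3 2 / 6 2 8 1 4 3 7 9 5 / 5 3 1 9 7 2 8 6 4 / 1 4 2 8 3 6 9 5 7 / 3 8 9 7 2 5 6 4 1 / 7 5 6 4 9 1 2 8 3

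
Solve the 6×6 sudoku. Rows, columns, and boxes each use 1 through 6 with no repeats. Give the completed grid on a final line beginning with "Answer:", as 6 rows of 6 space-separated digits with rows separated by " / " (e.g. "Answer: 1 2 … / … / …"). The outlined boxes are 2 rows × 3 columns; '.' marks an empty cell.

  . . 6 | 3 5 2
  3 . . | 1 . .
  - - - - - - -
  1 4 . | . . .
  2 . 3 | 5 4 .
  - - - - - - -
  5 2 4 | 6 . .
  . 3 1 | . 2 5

Step 1. [r2c5∈{6}] r2c5's peers cover all but 6, so r2c5=6.
Step 2. [r3c5∈{3}] nothing but 3 survives at r3c5. So r3c5=3.
Step 3. [r4c6∈{1,6}] 1 has one home in row 4: r4c6, so r4c6=1.
Step 4. [r3c3∈{5}] nothing but 5 survives at r3c3. So r3c3=5.
Step 5. [r4c2∈{6}] r4c2's peers cover all but 6 ⇒ r4c2=6.
Step 6. [r5c6∈{3}] r5c6 has the single candidate 3. So r5c6=3.
Step 7. [r3c6∈{6}] only 6 remains possible at r3c6. So r3c6=6.
Step 8. [r2c3∈{2}] only 2 remains possible at r2c3. So r2c3=2.
Step 9. [r5c5∈{1}] nothing but 1 survives at r5c5. So r5c5=1.
Step 10. [r2c2∈{5}] only 5 remains possible at r2c2 ⇒ r2c2=5.
Step 11. [r1c2∈{1}] r1c2's peers cover all but 1 ⇒ r1c2=1.
Step 12. [r2c6∈{4}] r2c6's peers cover all but 4 ⇒ r2c6=4.
Step 13. [r1c1∈{4}] r1c1 is down to just 4 ⇒ r1c1=4.
Step 14. [r6c4∈{4}] only 4 remains possible at r6c4 ⇒ r6c4=4.
Step 15. [r3c4∈{2}] r3c4's peers cover all but 2, so r3c4=2.
Step 16. [r6c1∈{6}] r6c1 is down to just 6, so r6c1=6.

Answer: 4 1 6 3 5 2 / 3 5 2 1 6 4 / 1 4 5 2 3 6 / 2 6 3 5 4 1 / 5 2 4 6 1 3 / 6 3 1 4 2 5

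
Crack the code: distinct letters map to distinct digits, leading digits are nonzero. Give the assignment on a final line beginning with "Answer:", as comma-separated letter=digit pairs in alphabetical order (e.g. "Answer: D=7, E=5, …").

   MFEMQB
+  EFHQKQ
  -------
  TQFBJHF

Step 1. [col 1: B + Q ≡ F (mod 10)] column 1 (B + Q ≡ F (mod 10), carry-in 0) doesn't pin B yet; pick B=4 and continue. So B=4.
Step 2. [col 1: B + Q ≡ F (mod 10)] no forcing yet in column 1 (carry-in 0); Q=5 is free and consistent — try it. So Q=5.
Step 3. [T] the sum has 7 digits but both addends have 6; that extra leading digit T is the final carry, namely 1. So T=1.
Step 4. [col 1: B + Q ≡ F (mod 10)] from column 1 (B=4, Q=5, carry-in 0, digits 1,4,5 already taken and all letters distinct): F must equal 9. So F=9.
Step 5. [col 2: Q + K ≡ H (mod 10)] no forcing yet in column 2 (carry-in 0); K=2 is free and consistent — try it, so K=2.
Step 6. [col 2: Q + K ≡ H (mod 10)] column 2 reads Q+K+carry(0)=H with Q=5, K=2; with digits 1,2,4,5,9 already taken and all letters distinct, the only value for H is 7. So H=7.
Step 7. [col 3: M + Q ≡ J (mod 10)] M=8 is one option consistent with column 3 (M + Q ≡ J (mod 10), carry-in 0) — take it ⇒ M=8.
Step 8. [col 3: M + Q ≡ J (mod 10)] column 3 reads M+Q+carry(0)=J with M=8, Q=5; with digits 1,2,4,5,7,8,9 already taken and all letters distinct, the only value for J is 3. So J=3.
Step 9. [col 4: E + H ≡ B (mod 10)] column 4 reads E+H+carry(1)=B with H=7, B=4; with digits 1,2,3,4,5,7,8,9 already taken and all letters distinct, the only value for E is 6, so E=6.

Answer: B=4, E=6, F=9, H=7, J=3, K=2, M=8, Q=5, T=1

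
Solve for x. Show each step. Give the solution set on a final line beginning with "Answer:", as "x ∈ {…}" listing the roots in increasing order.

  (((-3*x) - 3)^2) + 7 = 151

Step 1. [(((-3*x) - 3)^2) + 7 = 151] peel the +7: subtract 7 from each side. So sub: ((-3*x) - 3)^2 = 144.
Step 2. [((-3*x) - 3)^2 = 144] 144 ≥ 0, LHS is (·)² — take ±√ ⇒ sqrt: (-3*x) - 3 = 12 or -12.
Step 3. [(-3*x) - 3 = 12 or -12] -3 divides every term; factor it out ⇒ factor: x + 1 = -4 or 4.
Step 4. [x + 1 = -4 or 4] the outer +1 inverts by subtracting 1, so sub: x = -5 or 3.

Answer: x ∈ {-5, 3}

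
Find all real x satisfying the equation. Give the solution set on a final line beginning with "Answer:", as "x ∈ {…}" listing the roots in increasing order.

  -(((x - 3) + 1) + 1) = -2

Step 1. [-(((x - 3) + 1) + 1) = -2] flip signs both sides, so neg: ((x - 3) + 1) + 1 = 2.
Step 2. [((x - 3) + 1) + 1 = 2] subtract 1: x sits inside (… + 1), so sub: (x - 3) + 1 = 1.
Step 3. [(x - 3) + 1 = 1] the outer +1 inverts by subtracting 1. So sub: x - 3 = 0.
Step 4. [x - 3 = 0] -3 is outermost — add 3 both sides. So sub: x = 3.

Answer: x ∈ {3}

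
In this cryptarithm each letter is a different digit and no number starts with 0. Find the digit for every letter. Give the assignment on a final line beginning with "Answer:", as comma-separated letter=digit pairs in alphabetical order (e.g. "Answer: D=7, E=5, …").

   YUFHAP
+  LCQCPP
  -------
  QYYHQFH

Step 1. [col 1: P + P ≡ H (mod 10)] column 1 (P + P ≡ H (mod 10), carry-in 0) doesn't pin H yet; pick H=2 and continue, so H=2.
Step 2. [col 1: P + P ≡ H (mod 10)] several values work for P in column 1 (P + P ≡ H (mod 10), carry-in 0); try P=6 ⇒ P=6.
Step 3. [col 2: A + P ≡ F (mod 10)] several values work for F in column 2 (A + P ≡ F (mod 10), carry-in 1); try F=0, so F=0.
Step 4. [Q] the sum has 7 digits but both addends have 6; that extra leading digit Q is the final carry, namely 1. So Q=1.
Step 5. [col 2: A + P ≡ F (mod 10)] from column 2 (P=6, F=0, carry-in 1, digits 0,1,2,6 already taken and all letters distinct): A must equal 3, so A=3.
Step 6. [col 3: H + C ≡ Q (mod 10)] column 3: given H=2, Q=1, carry-in 1, and digits 0,1,2,3,6 already taken and all letters distinct, H+C≡Q (mod 10) forces C=8, so C=8.
Step 7. [col 5: U + C ≡ Y (mod 10)] several values work for U in column 5 (U + C ≡ Y (mod 10), carry-in 0); try U=7 ⇒ U=7.
Step 8. [col 5: U + C ≡ Y (mod 10)] column 5: given U=7, C=8, carry-in 0, and digits 0,1,2,3,6,7,8 already taken and all letters distinct, U+C≡Y (mod 10) forces Y=5, so Y=5.
Step 9. [col 6: Y + L ≡ Y (mod 10)] column 6 reads Y+L+carry(1)=Y with Y=5; with digits 0,1,2,3,5,6,7,8 already taken and all letters distinct, the only value for L is 9. So L=9.

Answer: A=3, C=8, F=0, H=2, L=9, P=6, Q=1, U=7, Y=5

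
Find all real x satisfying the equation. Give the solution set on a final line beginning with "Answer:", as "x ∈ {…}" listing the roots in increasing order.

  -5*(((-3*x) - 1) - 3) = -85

Step 1. [-5*(((-3*x) - 1) - 3) = -85] -5 out front; divide by -5 ⇒ div: ((-3*x) - 1) - 3 = 17.
Step 2. [((-3*x) - 1) - 3 = 17] add 3: x sits inside (… - 3). So sub: (-3*x) - 1 = 20.
Step 3. [(-3*x) - 1 = 20] add 1: x sits inside (… - 1). So sub: -3*x = 21.
Step 4. [-3*x = 21] LHS = -3·(…); ÷-3 both sides ⇒ div: x = -7.

Answer: x ∈ {-7}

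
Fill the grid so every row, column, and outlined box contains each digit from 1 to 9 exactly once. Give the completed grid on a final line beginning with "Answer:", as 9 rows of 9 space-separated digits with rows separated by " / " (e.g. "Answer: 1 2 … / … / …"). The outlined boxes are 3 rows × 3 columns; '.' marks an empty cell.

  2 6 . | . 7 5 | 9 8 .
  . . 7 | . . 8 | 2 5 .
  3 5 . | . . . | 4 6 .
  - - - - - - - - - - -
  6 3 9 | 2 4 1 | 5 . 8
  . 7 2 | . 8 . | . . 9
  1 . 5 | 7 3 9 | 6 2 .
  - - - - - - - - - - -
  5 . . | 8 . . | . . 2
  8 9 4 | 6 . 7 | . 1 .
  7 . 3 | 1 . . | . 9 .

Step 1. [r8c7∈{3}] nothing but 3 survives at r8c7, so r8c7=3.
Step 2. [r8c5∈{2,5}] 2 has one home in row 8: r8c5, so r8c5=2.
Step 3. [r1c3∈{1}] r1c3's peers cover all but 1 ⇒ r1c3=1.
Step 4. [r5c1∈{4}] r5c1 has the single candidate 4, so r5c1=4.
Step 5. [r3c4∈{9}] only 9 remains possible at r3c4 ⇒ r3c4=9.
Step 6. [r7c8∈{4,7}] r7c8 is the only open cell in col 8 admitting 4, so r7c8=4.
Step 7. [r1c4∈{3,4}] r1c4 is the only open cell in row 1 admitting 4 ⇒ r1c4=4.
Step 8. [r3c5∈{1}] r3c5 has the single candidate 1. So r3c5=1.
Step 9. [r8c9∈{5}] r8c9 has the single candidate 5, so r8c9=5.
Step 10. [r1c9∈{3}] nothing but 3 survives at r1c9 ⇒ r1c9=3.
Step 11. [r7c5∈{9}] nothing but 9 survives at r7c5, so r7c5=9.
Step 12. [r6c2∈{8}] r6c2's peers cover all but 8. So r6c2=8.
Step 13. [r2c4∈{3}] r2c4's peers cover all but 3, so r2c4=3.
Step 14. [r2c2∈{4}] nothing but 4 survives at r2c2. So r2c2=4.
Step 15. [r2c1∈{9}] r2c1 has the single candidate 9. So r2c1=9.
Step 16. [r4c8∈{7}] r4c8 has the single candidate 7. So r4c8=7.
Step 17. [r9c5∈{5}] r9c5 is down to just 5 ⇒ r9c5=5.
Step 18. [r3c9∈{7}] only 7 remains possible at r3c9. So r3c9=7.
Step 19. [r2c5∈{6}] r2c5 is down to just 6, so r2c5=6.
Step 20. [r7c6∈{3}] r7c6 is down to just 3, so r7c6=3.
Step 21. [r3c3∈{8}] nothing but 8 survives at r3c3. So r3c3=8.
Step 22. [r5c8∈{3}] r5c8 has the single candidate 3, so r5c8=3.
Step 23. [r5c7∈{1}] r5c7 is down to just 1, so r5c7=1.
Step 24. [r7c7∈{7}] r7c7 is down to just 7, so r7c7=7.
Step 25. [r7c3∈{6}] r7c3 has the single candidate 6 ⇒ r7c3=6.
Step 26. [r6c9∈{4}] nothing but 4 survives at r6c9, so r6c9=4.
Step 27. [r3c6∈{2}] only 2 remains possible at r3c6. So r3c6=2.
Step 28. [r9c9∈{6}] r9c9 is down to just 6. So r9c9=6.
Step 29. [r9c6∈{4}] r9c6 is down to just 4, so r9c6=4.
Step 30. [r9c7∈{8}] r9c7's peers cover all but 8 ⇒ r9c7=8.
Step 31. [r2c9∈{1}] only 1 remains possible at r2c9. So r2c9=1.
Step 32. [r9c2∈{2}] nothing but 2 survives at r9c2. So r9c2=2.
Step 33. [r5c6∈{6}] only 6 remains possible at r5c6 ⇒ r5c6=6.
Step 34. [r5c4∈{5}] r5c4's peers cover all but 5 ⇒ r5c4=5.
Step 35. [r7c2∈{1}] nothing but 1 survives at r7c2, so r7c2=1.

Answer: 2 6 1 4 7 5 9 8 3 / 9 4 7 3 6 8 2 5 1 / 3 5 8 9 1 2 4 6 7 / 6 3 9 2 4 1 5 7 8 / 4 7 2 5 8 6 1 3 9 / 1 8 5 7 3 9 6 2 4 / 5 1 6 8 9 3 7 4 2 / 8 9 4 6 2 7 3 1 5 / 7 2 3 1 5 4 8 9 6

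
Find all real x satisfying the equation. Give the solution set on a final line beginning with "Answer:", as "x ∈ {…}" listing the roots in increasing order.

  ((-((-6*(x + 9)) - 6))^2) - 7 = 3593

Step 1. [((-((-6*(x + 9)) - 6))^2) - 7 = 3593] 7 comes off first (add 7). So sub: (-((-6*(x + 9)) - 6))^2 = 3600.
Step 2. [(-((-6*(x + 9)) - 6))^2 = 3600] 3600 ≥ 0, LHS is (·)² — take ±√ ⇒ sqrt: -((-6*(x + 9)) - 6) = 60 or -60.
Step 3. [-((-6*(x + 9)) - 6) = 60 or -60] flip signs both sides ⇒ neg: (-6*(x + 9)) - 6 = -60 or 60.
Step 4. [(-6*(x + 9)) - 6 = -60 or 60] peel the -6: add 6 from each side. So sub: -6*(x + 9) = -54 or 66.
Step 5. [-6*(x + 9) = -54 or 66] divide by the outer -6. So div: x + 9 = 9 or -11.
Step 6. [x + 9 = 9 or -11] 9 comes off first (subtract 9), so sub: x = 0 or -20.

Answer: x ∈ {-20, 0}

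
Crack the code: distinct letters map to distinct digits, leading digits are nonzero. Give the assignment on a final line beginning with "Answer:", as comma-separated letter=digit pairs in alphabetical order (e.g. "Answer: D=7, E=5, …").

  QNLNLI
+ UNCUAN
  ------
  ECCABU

Step 1. [col 1: I + N ≡ U (mod 10)] I=7 is one option consistent with column 1 (I + N ≡ U (mod 10), carry-in 0) — take it. So I=7.
Step 2. [col 1: I + N ≡ U (mod 10)] U=1 is one option consistent with column 1 (I + N ≡ U (mod 10), carry-in 0) — take it. So U=1.
Step 3. [col 1: I + N ≡ U (mod 10)] in column 1 we have I+N≡U with carry-in 0; given I=7, U=1 and digits 1,7 already taken and all letters distinct, that pins N to 4, so N=4.
Step 4. [col 2: L + A ≡ B (mod 10)] no forcing yet in column 2 (carry-in 1); B=6 is free and consistent — try it. So B=6.
Step 5. [col 2: L + A ≡ B (mod 10)] L=0 is one option consistent with column 2 (L + A ≡ B (mod 10), carry-in 1) — take it ⇒ L=0.
Step 6. [col 2: L + A ≡ B (mod 10)] column 2 reads L+A+carry(1)=B with L=0, B=6; with digits 0,1,4,6,7 already taken and all letters distinct, the only value for A is 5 ⇒ A=5.
Step 7. [col 4: L + C ≡ C (mod 10)] C=8 is one option consistent with column 4 (L + C ≡ C (mod 10), carry-in 0) — take it, so C=8.
Step 8. [col 6: Q + U ≡ E (mod 10)] column 6 reads Q+U+carry(0)=E with U=1; with digits 0,1,4,5,6,7,8 already taken and all letters distinct, the only value for Q is 2. So Q=2.
Step 9. [col 6: Q + U ≡ E (mod 10)] in column 6 we have Q+U≡E with carry-in 0; given Q=2, U=1 and digits 0,1,2,4,5,6,7,8 already taken and all letters distinct, that pins E to 3, so E=3.

Answer: A=5, B=6, C=8, E=3, I=7, L=0, N=4, Q=2, U=1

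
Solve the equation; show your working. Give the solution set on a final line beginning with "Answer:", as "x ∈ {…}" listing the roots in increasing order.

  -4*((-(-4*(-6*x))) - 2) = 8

Step 1. [-4*((-(-4*(-6*x))) - 2) = 8] divide by the outer -4, so div: (-(-4*(-6*x))) - 2 = -2.
Step 2. [(-(-4*(-6*x))) - 2 = -2] peel the -2: add 2 from each side ⇒ sub: -(-4*(-6*x)) = 0.
Step 3. [-(-4*(-6*x)) = 0] flip signs both sides ⇒ neg: -4*(-6*x) = 0.
Step 4. [-4*(-6*x) = 0] divide by the outer -4 ⇒ div: -6*x = 0.
Step 5. [-6*x = 0] divide by the outer -6, so div: x = 0.

Answer: x ∈ {0}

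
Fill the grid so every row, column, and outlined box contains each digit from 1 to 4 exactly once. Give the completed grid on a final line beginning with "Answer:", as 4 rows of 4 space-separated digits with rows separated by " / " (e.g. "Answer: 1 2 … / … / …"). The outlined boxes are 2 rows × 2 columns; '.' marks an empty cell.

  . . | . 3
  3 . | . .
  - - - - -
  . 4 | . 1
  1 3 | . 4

Step 1. [r4c3∈{2}] r4c3's peers cover all but 2. So r4c3=2.
Step 2. [r1c1∈{2,4}] across col 1, 4 lands solely at r1c1. So r1c1=4.
Step 3. [r1c2∈{1,2}] r1c2 is the only open cell in row 1 admitting 2. So r1c2=2.
Step 4. [r1c3∈{1}] only 1 remains possible at r1c3. So r1c3=1.
Step 5. [r2c2∈{1}] only 1 remains possible at r2c2 ⇒ r2c2=1.
Step 6. [r3c3∈{3}] r3c3 has the single candidate 3. So r3c3=3.
Step 7. [r2c4∈{2}] r2c4's peers cover all but 2. So r2c4=2.
Step 8. [r3c1∈{2}] r3c1's peers cover all but 2. So r3c1=2.
Step 9. [r2c3∈{4}] r2c3 is down to just 4. So r2c3=4.

Answer: 4 2 1 3 / 3 1 4 2 / 2 4 3 1 / 1 3 2 4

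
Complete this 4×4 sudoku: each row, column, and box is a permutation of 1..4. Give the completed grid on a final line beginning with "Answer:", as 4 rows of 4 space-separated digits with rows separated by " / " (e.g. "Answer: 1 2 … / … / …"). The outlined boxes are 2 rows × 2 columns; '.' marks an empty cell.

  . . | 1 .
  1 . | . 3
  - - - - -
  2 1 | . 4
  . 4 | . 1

Step 1. [r2c2∈{2}] nothing but 2 survives at r2c2. So r2c2=2.
Step 2. [r4c1∈{3}] only 3 remains possible at r4c1. So r4c1=3.
Step 3. [r4c3∈{2}] r4c3 has the single candidate 2 ⇒ r4c3=2.
Step 4. [r2c3∈{4}] r2c3 has the single candidate 4. So r2c3=4.
Step 5. [r1c2∈{3}] only 3 remains possible at r1c2. So r1c2=3.
Step 6. [r1c4∈{2}] nothing but 2 survives at r1c4 ⇒ r1c4=2.
Step 7. [r3c3∈{3}] nothing but 3 survives at r3c3 ⇒ r3c3=3.
Step 8. [r1c1∈{4}] r1c1 is down to just 4. So r1c1=4.

Answer: 4 3 1 2 / 1 2 4 3 / 2 1 3 4 / 3 4 2 1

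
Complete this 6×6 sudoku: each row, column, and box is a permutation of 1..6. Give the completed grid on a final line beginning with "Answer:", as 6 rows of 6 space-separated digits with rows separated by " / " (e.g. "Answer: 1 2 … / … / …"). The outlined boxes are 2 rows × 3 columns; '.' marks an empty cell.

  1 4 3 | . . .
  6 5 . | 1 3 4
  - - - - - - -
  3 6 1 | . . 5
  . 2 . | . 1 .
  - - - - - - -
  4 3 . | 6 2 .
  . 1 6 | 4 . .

Step 1. [r1c4∈{2,5}] r1c4 is the only open cell in col 4 admitting 5, so r1c4=5.
Step 2. [r4c1∈{5}] r4c1's peers cover all but 5 ⇒ r4c1=5.
Step 3. [r4c6∈{3,6}] r4c6 is the only open cell in row 4 admitting 6. So r4c6=6.
Step 4. [r6c1∈{2}] only 2 remains possible at r6c1. So r6c1=2.
Step 5. [r3c5∈{4}] r3c5's peers cover all but 4 ⇒ r3c5=4.
Step 6. [r5c3∈{5}] only 5 remains possible at r5c3, so r5c3=5.
Step 7. [r4c4∈{3}] only 3 remains possible at r4c4, so r4c4=3.
Step 8. [r1c5∈{6}] only 6 remains possible at r1c5 ⇒ r1c5=6.
Step 9. [r1c6∈{2}] nothing but 2 survives at r1c6, so r1c6=2.
Step 10. [r6c5∈{5}] r6c5 has the single candidate 5, so r6c5=5.
Step 11. [r3c4∈{2}] r3c4 is down to just 2, so r3c4=2.
Step 12. [r6c6∈{3}] r6c6's peers cover all but 3, so r6c6=3.
Step 13. [r5c6∈{1}] nothing but 1 survives at r5c6. So r5c6=1.
Step 14. [r4c3∈{4}] only 4 remains possible at r4c3, so r4c3=4.
Step 15. [r2c3∈{2}] r2c3 has the single candidate 2. So r2c3=2.

Answer: 1 4 3 5 6 2 / 6 5 2 1 3 4 / 3 6 1 2 4 5 / 5 2 4 3 1 6 / 4 3 5 6 2 1 / 2 1 6 4 5 3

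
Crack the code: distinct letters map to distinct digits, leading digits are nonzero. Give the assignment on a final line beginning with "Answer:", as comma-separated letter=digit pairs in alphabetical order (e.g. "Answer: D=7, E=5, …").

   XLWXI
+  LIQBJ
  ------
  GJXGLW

Step 1. [col 1: I + J ≡ W (mod 10)] W=2 is one option consistent with column 1 (I + J ≡ W (mod 10), carry-in 0) — take it ⇒ W=2.
Step 2. [G] the sum has 6 digits but both addends have 5; that extra leading digit G is the final carry, namely 1. So G=1.
Step 3. [col 1: I + J ≡ W (mod 10)] I=8 is one option consistent with column 1 (I + J ≡ W (mod 10), carry-in 0) — take it. So I=8.
Step 4. [col 1: I + J ≡ W (mod 10)] column 1 reads I+J+carry(0)=W with I=8, W=2; with digits 1,2,8 already taken and all letters distinct, the only value for J is 4 ⇒ J=4.
Step 5. [col 2: X + B ≡ L (mod 10)] no forcing yet in column 2 (carry-in 1); X=6 is free and consistent — try it. So X=6.
Step 6. [col 2: X + B ≡ L (mod 10)] B=0 is one option consistent with column 2 (X + B ≡ L (mod 10), carry-in 1) — take it. So B=0.
Step 7. [col 2: X + B ≡ L (mod 10)] column 2: given X=6, B=0, carry-in 1, and digits 0,1,2,4,6,8 already taken and all letters distinct, X+B≡L (mod 10) forces L=7, so L=7.
Step 8. [col 3: W + Q ≡ G (mod 10)] from column 3 (W=2, G=1, carry-in 0, digits 0,1,2,4,6,7,8 already taken and all letters distinct): Q must equal 9, so Q=9.

Answer: B=0, G=1, I=8, J=4, L=7, Q=9, W=2, X=6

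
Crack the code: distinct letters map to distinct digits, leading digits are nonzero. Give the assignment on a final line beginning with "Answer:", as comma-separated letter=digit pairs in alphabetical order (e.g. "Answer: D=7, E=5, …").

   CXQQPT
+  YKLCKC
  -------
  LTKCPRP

Step 1. [col 1: T + C ≡ P (mod 10)] several values work for P in column 1 (T + C ≡ P (mod 10), carry-in 0); try P=3 ⇒ P=3.
Step 2. [L] L is the leading digit of a 7-digit sum of two 6-digit numbers; the final carry is exactly 1, so L=1.
Step 3. [col 1: T + C ≡ P (mod 10)] several values work for T in column 1 (T + C ≡ P (mod 10), carry-in 0); try T=6 ⇒ T=6.
Step 4. [col 1: T + C ≡ P (mod 10)] in column 1 we have T+C≡P with carry-in 0; given T=6, P=3 and digits 1,3,6 already taken and all letters distinct, that pins C to 7 ⇒ C=7.
Step 5. [col 2: P + K ≡ R (mod 10)] no forcing yet in column 2 (carry-in 1); R=2 is free and consistent — try it. So R=2.
Step 6. [col 2: P + K ≡ R (mod 10)] from column 2 (P=3, R=2, carry-in 1, digits 1,2,3,6,7 already taken and all letters distinct): K must equal 8 ⇒ K=8.
Step 7. [col 3: Q + C ≡ P (mod 10)] in column 3 we have Q+C≡P with carry-in 1; given C=7, P=3 and digits 1,2,3,6,7,8 already taken and all letters distinct, that pins Q to 5, so Q=5.
Step 8. [col 5: X + K ≡ K (mod 10)] column 5 reads X+K+carry(0)=K with K=8; with digits 1,2,3,5,6,7,8 already taken and all letters distinct, the only value for X is 0 ⇒ X=0.
Step 9. [col 6: C + Y ≡ T (mod 10)] from column 6 (C=7, T=6, carry-in 0, digits 0,1,2,3,5,6,7,8 already taken and all letters distinct): Y must equal 9 ⇒ Y=9.

Answer: C=7, K=8, L=1, P=3, Q=5, R=2, T=6, X=0, Y=9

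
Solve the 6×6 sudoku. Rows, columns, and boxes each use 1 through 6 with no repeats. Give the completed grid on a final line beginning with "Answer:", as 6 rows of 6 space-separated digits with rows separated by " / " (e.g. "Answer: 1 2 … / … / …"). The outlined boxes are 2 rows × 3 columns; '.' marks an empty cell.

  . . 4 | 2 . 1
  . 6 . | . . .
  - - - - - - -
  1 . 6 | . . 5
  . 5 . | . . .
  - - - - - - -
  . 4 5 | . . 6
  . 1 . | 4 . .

Step 1. [r3c4∈{3}] r3c4 has the single candidate 3. So r3c4=3.
Step 2. [r6c5∈{2,3,5}] across row 6, 5 lands solely at r6c5 ⇒ r6c5=5.
Step 3. [r1c2∈{3}] nothing but 3 survives at r1c2 ⇒ r1c2=3.
Step 4. [r3c5∈{2,4}] r3c5 is the only open cell in row 3 admitting 4. So r3c5=4.
Step 5. [r4c6∈{2}] r4c6 is down to just 2 ⇒ r4c6=2.
Step 6. [r6c6∈{3}] r6c6 is down to just 3. So r6c6=3.
Step 7. [r6c3∈{2}] r6c3's peers cover all but 2 ⇒ r6c3=2.
Step 8. [r4c4∈{1,6}] r4c4 is the only open cell in col 4 admitting 6, so r4c4=6.
Step 9. [r4c1∈{3,4}] in row 4, 4 fits only at r4c1, so r4c1=4.
Step 10. [r1c1∈{5}] only 5 remains possible at r1c1, so r1c1=5.
Step 11. [r5c4∈{1}] r5c4 is down to just 1 ⇒ r5c4=1.
Step 12. [r2c5∈{3}] r2c5's peers cover all but 3. So r2c5=3.
Step 13. [r2c4∈{5}] r2c4's peers cover all but 5. So r2c4=5.
Step 14. [r2c3∈{1}] r2c3's peers cover all but 1, so r2c3=1.
Step 15. [r6c1∈{6}] r6c1 is down to just 6. So r6c1=6.
Step 16. [r3c2∈{2}] r3c2's peers cover all but 2. So r3c2=2.
Step 17. [r5c1∈{3}] nothing but 3 survives at r5c1, so r5c1=3.
Step 18. [r5c5∈{2}] only 2 remains possible at r5c5, so r5c5=2.
Step 19. [r2c6∈{4}] nothing but 4 survives at r2c6 ⇒ r2c6=4.
Step 20. [r4c5∈{1}] r4c5's peers cover all but 1. So r4c5=1.
Step 21. [r1c5∈{6}] r1c5 is down to just 6, so r1c5=6.
Step 22. [r4c3∈{3}] nothing but 3 survives at r4c3. So r4c3=3.
Step 23. [r2c1∈{2}] r2c1 has the single candidate 2, so r2c1=2.

Answer: 5 3 4 2 6 1 / 2 6 1 5 3 4 / 1 2 6 3 4 5 / 4 5 3 6 1 2 / 3 4 5 1 2 6 / 6 1 2 4 5 3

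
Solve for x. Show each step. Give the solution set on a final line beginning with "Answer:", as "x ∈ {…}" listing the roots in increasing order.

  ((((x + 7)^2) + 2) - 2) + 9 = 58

Step 1. [((((x + 7)^2) + 2) - 2) + 9 = 58] peel the +9: subtract 9 from each side. So sub: (((x + 7)^2) + 2) - 2 = 49.
Step 2. [(((x + 7)^2) + 2) - 2 = 49] peel the -2: add 2 from each side ⇒ sub: ((x + 7)^2) + 2 = 51.
Step 3. [((x + 7)^2) + 2 = 51] subtract 2: x sits inside (… + 2), so sub: (x + 7)^2 = 49.
Step 4. [(x + 7)^2 = 49] 49 ≥ 0, LHS is (·)² — take ±√, so sqrt: x + 7 = 7 or -7.
Step 5. [x + 7 = 7 or -7] +7 is outermost — subtract 7 both sides, so sub: x = 0 or -14.

Answer: x ∈ {-14, 0}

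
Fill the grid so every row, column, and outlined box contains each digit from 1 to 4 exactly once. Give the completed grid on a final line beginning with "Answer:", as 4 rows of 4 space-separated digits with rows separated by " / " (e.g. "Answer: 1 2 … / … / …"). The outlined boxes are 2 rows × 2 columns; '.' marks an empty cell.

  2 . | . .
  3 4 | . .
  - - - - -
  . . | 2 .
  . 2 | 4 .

Step 1. [r2c3∈{1}] r2c3 has the single candidate 1 ⇒ r2c3=1.
Step 2. [r4c4∈{1,3}] in row 4, 3 fits only at r4c4 ⇒ r4c4=3.
Step 3. [r3c4∈{1}] r3c4 is down to just 1 ⇒ r3c4=1.
Step 4. [r2c4∈{2}] r2c4 is down to just 2, so r2c4=2.
Step 5. [r3c1∈{4}] r3c1 is down to just 4, so r3c1=4.
Step 6. [r1c3∈{3}] r1c3 has the single candidate 3. So r1c3=3.
Step 7. [r4c1∈{1}] r4c1 has the single candidate 1, so r4c1=1.
Step 8. [r1c2∈{1}] r1c2 is down to just 1. So r1c2=1.
Step 9. [r1c4∈{4}] nothing but 4 survives at r1c4. So r1c4=4.
Step 10. [r3c2∈{3}] r3c2's peers cover all but 3. So r3c2=3.

Answer: 2 1 3 4 / 3 4 1 2 / 4 3 2 1 / 1 2 4 3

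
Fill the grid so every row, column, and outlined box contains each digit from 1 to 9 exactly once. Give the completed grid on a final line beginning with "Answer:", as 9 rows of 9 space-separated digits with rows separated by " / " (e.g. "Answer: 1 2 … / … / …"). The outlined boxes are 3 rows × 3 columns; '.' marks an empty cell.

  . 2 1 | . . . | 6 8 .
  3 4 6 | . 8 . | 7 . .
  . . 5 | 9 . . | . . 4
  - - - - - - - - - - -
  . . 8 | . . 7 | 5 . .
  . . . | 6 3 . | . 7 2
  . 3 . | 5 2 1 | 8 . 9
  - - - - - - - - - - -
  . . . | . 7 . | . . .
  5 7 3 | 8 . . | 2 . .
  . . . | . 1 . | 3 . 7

Step 1. [r7c7∈{1,4,9}] 9 has one home in col 7: r7c7. So r7c7=9.
Step 2. [r4c4∈{4}] nothing but 4 survives at r4c4, so r4c4=4.
Step 3. [r9c4∈{2}] r9c4's peers cover all but 2 ⇒ r9c4=2.
Step 4. [r7c9∈{1,5,6,8}] 8 has one home in col 9: r7c9. So r7c9=8.
Step 5. [r1c5∈{4,5}] col 5 places 5 nowhere but r1c5 ⇒ r1c5=5.
Step 6. [r8c5∈{4,6,9}] col 5 places 4 nowhere but r8c5 ⇒ r8c5=4.
Step 7. [r1c9∈{3}] r1c9 is down to just 3, so r1c9=3.
Step 8. [r3c7∈{1}] nothing but 1 survives at r3c7, so r3c7=1.
Step 9. [r4c1∈{1,2,6,9}] 2 has one home in row 4: r4c1 ⇒ r4c1=2.
Step 10. [r8c6∈{6,9}] 9 has one home in row 8: r8c6, so r8c6=9.
Step 11. [r3c6∈{2,3,6}] r3c6 is the only open cell in row 3 admitting 3, so r3c6=3.
Step 12. [r5c7∈{4}] only 4 remains possible at r5c7 ⇒ r5c7=4.
Step 13. [r6c8∈{6}] r6c8 has the single candidate 6 ⇒ r6c8=6.
Step 14. [r4c2∈{1,6,9}] across row 4, 6 lands solely at r4c2. So r4c2=6.
Step 15. [r8c8∈{1}] nothing but 1 survives at r8c8 ⇒ r8c8=1.
Step 16. [r5c3∈{9}] r5c3's peers cover all but 9, so r5c3=9.
Step 17. [r9c3∈{4}] only 4 remains possible at r9c3 ⇒ r9c3=4.
Step 18. [r9c8∈{5}] only 5 remains possible at r9c8, so r9c8=5.
Step 19. [r3c1∈{7,8}] row 3 places 7 nowhere but r3c1, so r3c1=7.
Step 20. [r9c1∈{6,8,9}] col 1 places 8 nowhere but r9c1. So r9c1=8.
Step 21. [r7c1∈{1,6}] across col 1, 6 lands solely at r7c1. So r7c1=6.
Step 22. [r2c6∈{2}] r2c6's peers cover all but 2. So r2c6=2.
Step 23. [r7c2∈{1}] only 1 remains possible at r7c2. So r7c2=1.
Step 24. [r5c6∈{8}] r5c6's peers cover all but 8 ⇒ r5c6=8.
Step 25. [r4c5∈{9}] nothing but 9 survives at r4c5, so r4c5=9.
Step 26. [r7c4∈{3}] r7c4 has the single candidate 3. So r7c4=3.
Step 27. [r7c6∈{5}] r7c6 is down to just 5. So r7c6=5.
Step 28. [r6c1∈{4}] only 4 remains possible at r6c1 ⇒ r6c1=4.
Step 29. [r2c4∈{1}] r2c4's peers cover all but 1. So r2c4=1.
Step 30. [r9c2∈{9}] r9c2's peers cover all but 9, so r9c2=9.
Step 31. [r3c8∈{2}] r3c8 is down to just 2, so r3c8=2.
Step 32. [r8c9∈{6}] r8c9's peers cover all but 6, so r8c9=6.
Step 33. [r5c2∈{5}] r5c2 is down to just 5 ⇒ r5c2=5.
Step 34. [r1c1∈{9}] r1c1's peers cover all but 9, so r1c1=9.
Step 35. [r2c9∈{5}] r2c9 is down to just 5, so r2c9=5.
Step 36. [r4c9∈{1}] r4c9 is down to just 1, so r4c9=1.
Step 37. [r1c4∈{7}] r1c4's peers cover all but 7 ⇒ r1c4=7.
Step 38. [r4c8∈{3}] r4c8 is down to just 3. So r4c8=3.
Step 39. [r7c8∈{4}] nothing but 4 survives at r7c8. So r7c8=4.
Step 40. [r3c5∈{6}] nothing but 6 survives at r3c5 ⇒ r3c5=6.
Step 41. [r3c2∈{8}] only 8 remains possible at r3c2, so r3c2=8.
Step 42. [r1c6∈{4}] nothing but 4 survives at r1c6. So r1c6=4.
Step 43. [r7c3∈{2}] r7c3 has the single candidate 2, so r7c3=2.
Step 44. [r2c8∈{9}] nothing but 9 survives at r2c8. So r2c8=9.
Step 45. [r6c3∈{7}] nothing but 7 survives at r6c3 ⇒ r6c3=7.
Step 46. [r9c6∈{6}] r9c6's peers cover all but 6 ⇒ r9c6=6.
Step 47. [r5c1∈{1}] nothing but 1 survives at r5c1, so r5c1=1.

Answer: 9 2 1 7 5 4 6 8 3 / 3 4 6 1 8 2 7 9 5 / 7 8 5 9 6 3 1 2 4 / 2 6 8 4 9 7 5 3 1 / 1 5 9 6 3 8 4 7 2 / 4 3 7 5 2 1 8 6 9 / 6 1 2 3 7 5 9 4 8 / 5 7 3 8 4 9 2 1 6 / 8 9 4 2 1 6 3 5 7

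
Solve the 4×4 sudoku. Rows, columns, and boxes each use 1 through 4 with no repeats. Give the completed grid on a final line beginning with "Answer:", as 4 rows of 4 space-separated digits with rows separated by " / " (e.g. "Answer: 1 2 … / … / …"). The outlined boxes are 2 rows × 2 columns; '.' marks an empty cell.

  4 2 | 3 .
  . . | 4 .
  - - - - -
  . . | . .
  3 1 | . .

Step 1. [r3c4∈{1,2,3,4}] 3 has one home in row 3: r3c4. So r3c4=3.
Step 2. [r4c3∈{2}] r4c3 is down to just 2, so r4c3=2.
Step 3. [r2c1∈{1}] only 1 remains possible at r2c1, so r2c1=1.
Step 4. [r3c1∈{2}] r3c1 has the single candidate 2, so r3c1=2.
Step 5. [r2c2∈{3}] only 3 remains possible at r2c2, so r2c2=3.
Step 6. [r2c4∈{2}] r2c4 has the single candidate 2, so r2c4=2.
Step 7. [r3c3∈{1}] only 1 remains possible at r3c3. So r3c3=1.
Step 8. [r4c4∈{4}] only 4 remains possible at r4c4, so r4c4=4.
Step 9. [r3c2∈{4}] r3c2's peers cover all but 4, so r3c2=4.
Step 10. [r1c4∈{1}] only 1 remains possible at r1c4, so r1c4=1.

Answer: 4 2 3 1 / 1 3 4 2 / 2 4 1 3 / 3 1 2 4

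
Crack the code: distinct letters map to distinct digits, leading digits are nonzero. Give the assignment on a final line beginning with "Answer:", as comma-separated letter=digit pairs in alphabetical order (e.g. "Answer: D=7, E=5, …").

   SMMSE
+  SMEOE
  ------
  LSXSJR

Step 1. [col 1: E + E ≡ R (mod 10)] E=3 is one option consistent with column 1 (E + E ≡ R (mod 10), carry-in 0) — take it. So E=3.
Step 2. [L] L is the leading digit of a 6-digit sum of two 5-digit numbers; the final carry is exactly 1, so L=1.
Step 3. [col 1: E + E ≡ R (mod 10)] from column 1 (E=3, carry-in 0, digits 1,3 already taken and all letters distinct): R must equal 6 ⇒ R=6.
Step 4. [col 2: S + O ≡ J (mod 10)] several values work for J in column 2 (S + O ≡ J (mod 10), carry-in 0); try J=7. So J=7.
Step 5. [col 2: S + O ≡ J (mod 10)] no forcing yet in column 2 (carry-in 0); O=8 is free and consistent — try it ⇒ O=8.
Step 6. [col 2: S + O ≡ J (mod 10)] from column 2 (O=8, J=7, carry-in 0, digits 1,3,6,7,8 already taken and all letters distinct): S must equal 9, so S=9.
Step 7. [col 3: M + E ≡ S (mod 10)] in column 3 we have M+E≡S with carry-in 1; given E=3, S=9 and digits 1,3,6,7,8,9 already taken and all letters distinct, that pins M to 5 ⇒ M=5.
Step 8. [col 4: M + M ≡ X (mod 10)] column 4: given M=5, carry-in 0, and digits 1,3,5,6,7,8,9 already taken and all letters distinct, M+M≡X (mod 10) forces X=0 ⇒ X=0.

Answer: E=3, J=7, L=1, M=5, O=8, R=6, S=9, X=0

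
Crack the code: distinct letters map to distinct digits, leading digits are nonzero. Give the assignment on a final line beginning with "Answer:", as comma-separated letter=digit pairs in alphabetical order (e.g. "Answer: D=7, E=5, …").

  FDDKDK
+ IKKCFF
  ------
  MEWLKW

Step 1. [col 1: K + F ≡ W (mod 10)] several values work for W in column 1 (K + F ≡ W (mod 10), carry-in 0); try W=5. So W=5.
Step 2. [col 1: K + F ≡ W (mod 10)] column 1 (K + F ≡ W (mod 10), carry-in 0) doesn't pin F yet; pick F=2 and continue, so F=2.
Step 3. [col 1: K + F ≡ W (mod 10)] column 1 reads K+F+carry(0)=W with F=2, W=5; with digits 2,5 already taken and all letters distinct, the only value for K is 3. So K=3.
Step 4. [col 2: D + F ≡ K (mod 10)] column 2: given F=2, K=3, carry-in 0, and digits 2,3,5 already taken and all letters distinct, D+F≡K (mod 10) forces D=1, so D=1.
Step 5. [col 3: K + C ≡ L (mod 10)] L=0 is one option consistent with column 3 (K + C ≡ L (mod 10), carry-in 0) — take it. So L=0.
Step 6. [col 3: K + C ≡ L (mod 10)] column 3: given K=3, L=0, carry-in 0, and digits 0,1,2,3,5 already taken and all letters distinct, K+C≡L (mod 10) forces C=7, so C=7.
Step 7. [col 5: D + K ≡ E (mod 10)] in column 5 we have D+K≡E with carry-in 0; given D=1, K=3 and digits 0,1,2,3,5,7 already taken and all letters distinct, that pins E to 4. So E=4.
Step 8. [col 6: F + I ≡ M (mod 10)] column 6: given F=2, carry-in 0, and digits 0,1,2,3,4,5,7 already taken and all letters distinct, F+I≡M (mod 10) forces I=6 ⇒ I=6.
Step 9. [col 6: F + I ≡ M (mod 10)] column 6 reads F+I+carry(0)=M with F=2, I=6; with digits 0,1,2,3,4,5,6,7 already taken and all letters distinct, the only value for M is 8, so M=8.

Answer: C=7, D=1, E=4, F=2, I=6, K=3, L=0, M=8, W=5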